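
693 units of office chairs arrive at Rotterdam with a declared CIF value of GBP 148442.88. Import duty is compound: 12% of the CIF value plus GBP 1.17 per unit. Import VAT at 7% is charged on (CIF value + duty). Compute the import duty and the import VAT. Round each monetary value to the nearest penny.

Ad valorem component: 148442.88 × 12% = 17813.15
Specific component: 693 × 1.17 = 810.81
Import duty = 17813.15 + 810.81 = 18623.96
VAT base = CIF + duty = 148442.88 + 18623.96 = 167066.84
Import VAT = 167066.84 × 7% = 11694.68

Import duty: GBP 18623.96; import VAT: GBP 11694.68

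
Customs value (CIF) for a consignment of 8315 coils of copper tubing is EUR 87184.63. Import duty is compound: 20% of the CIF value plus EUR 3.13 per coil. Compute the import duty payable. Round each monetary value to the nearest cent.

Import duty: EUR 43462.88

Ad valorem component: 87184.63 × 20% = 17436.93
Specific component: 8315 × 3.13 = 26025.95
Import duty = 17436.93 + 26025.95 = 43462.88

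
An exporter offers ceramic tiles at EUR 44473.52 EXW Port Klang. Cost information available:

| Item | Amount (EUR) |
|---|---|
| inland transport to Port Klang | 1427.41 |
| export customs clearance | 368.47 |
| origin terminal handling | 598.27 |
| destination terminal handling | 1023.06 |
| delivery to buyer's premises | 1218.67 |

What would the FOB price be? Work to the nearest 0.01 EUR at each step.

FOB price: EUR 46867.67

Not relevant to the conversion: destination terminal, delivery — on the buyer under both terms; not part of either seller's price.
From EXW to FOB, the seller additionally bears: inland to port, export clearance, origin terminal.
FOB price = 44473.52 + 1427.41 + 368.47 + 598.27 = 46867.67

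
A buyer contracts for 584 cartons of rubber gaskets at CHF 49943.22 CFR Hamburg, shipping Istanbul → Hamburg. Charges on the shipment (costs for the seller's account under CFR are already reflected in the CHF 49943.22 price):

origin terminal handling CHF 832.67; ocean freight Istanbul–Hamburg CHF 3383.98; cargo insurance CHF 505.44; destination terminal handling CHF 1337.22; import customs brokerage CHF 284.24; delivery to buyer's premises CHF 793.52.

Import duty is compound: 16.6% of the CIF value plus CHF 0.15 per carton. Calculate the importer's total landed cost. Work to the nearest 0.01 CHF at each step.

CFR: the seller pays costs through ocean freight to the destination port, but not insurance.
Already in the invoice (seller's account under CFR): origin terminal, freight — exclude.
CIF value = CFR price + insurance = 49943.22 + 505.44 = 50448.66
Ad valorem component: 50448.66 × 16.6% = 8374.48
Specific component: 584 × 0.15 = 87.60
Import duty = 8374.48 + 87.60 = 8462.08
Buyer bears: insurance 505.44 + destination terminal 1337.22 + brokerage 284.24 + delivery 793.52 + duty 8462.08 = 11382.50
Landed cost = invoice 49943.22 + 11382.50 = 61325.72

Total landed cost: CHF 61325.72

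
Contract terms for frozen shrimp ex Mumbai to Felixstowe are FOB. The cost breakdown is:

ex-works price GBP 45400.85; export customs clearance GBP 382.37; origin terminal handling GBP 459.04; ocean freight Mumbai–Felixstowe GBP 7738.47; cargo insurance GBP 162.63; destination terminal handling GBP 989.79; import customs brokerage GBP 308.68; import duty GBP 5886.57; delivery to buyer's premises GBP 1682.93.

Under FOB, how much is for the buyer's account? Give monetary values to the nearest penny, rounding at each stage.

FOB: the seller bears costs until goods are on board at the origin port; the buyer bears freight, insurance and all costs thereafter.
Seller's account: goods 45400.85 + export clearance 382.37 + origin terminal 459.04 = 46242.26
Buyer's account: freight 7738.47 + insurance 162.63 + destination terminal 989.79 + brokerage 308.68 + duty 5886.57 + delivery 1682.93 = 16769.07

Buyer's account: GBP 16769.07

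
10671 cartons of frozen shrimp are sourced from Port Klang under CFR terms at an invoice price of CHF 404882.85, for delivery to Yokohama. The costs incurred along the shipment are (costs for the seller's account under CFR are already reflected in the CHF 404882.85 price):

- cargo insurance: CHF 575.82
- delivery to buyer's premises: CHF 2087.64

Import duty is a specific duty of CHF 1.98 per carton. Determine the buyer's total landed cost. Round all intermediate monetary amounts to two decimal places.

CFR: the seller pays costs through ocean freight to the destination port, but not insurance.
CIF value = CFR price + insurance = 404882.85 + 575.82 = 405458.67
Import duty = 10671 × 1.98 = 21128.58
Buyer bears: insurance 575.82 + delivery 2087.64 + duty 21128.58 = 23792.04
Landed cost = invoice 404882.85 + 23792.04 = 428674.89

Total landed cost: CHF 428674.89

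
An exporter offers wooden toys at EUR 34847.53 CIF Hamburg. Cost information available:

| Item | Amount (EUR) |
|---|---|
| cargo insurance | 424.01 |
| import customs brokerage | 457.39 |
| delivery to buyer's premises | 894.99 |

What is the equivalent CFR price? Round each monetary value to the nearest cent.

Not relevant to the conversion: brokerage, delivery — on the buyer under both terms; not part of either seller's price.
From CIF to CFR, the seller no longer bears: insurance.
CFR price = 34847.53 − 424.01 = 34423.52

CFR price: EUR 34423.52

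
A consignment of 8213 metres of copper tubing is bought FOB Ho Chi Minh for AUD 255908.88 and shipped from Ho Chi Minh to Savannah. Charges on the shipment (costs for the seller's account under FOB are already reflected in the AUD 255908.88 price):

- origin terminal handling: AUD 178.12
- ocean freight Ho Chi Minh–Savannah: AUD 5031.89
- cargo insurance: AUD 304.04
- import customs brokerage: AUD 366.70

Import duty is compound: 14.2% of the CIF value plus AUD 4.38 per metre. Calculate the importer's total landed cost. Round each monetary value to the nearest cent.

FOB: the seller bears costs until goods are on board at the origin port; the buyer bears freight, insurance and all costs thereafter.
Already in the invoice (seller's account under FOB): origin terminal — exclude.
CIF value = FOB price + freight + insurance = 255908.88 + 5031.89 + 304.04 = 261244.81
Ad valorem component: 261244.81 × 14.2% = 37096.76
Specific component: 8213 × 4.38 = 35972.94
Import duty = 37096.76 + 35972.94 = 73069.70
Buyer bears: freight 5031.89 + insurance 304.04 + brokerage 366.70 + duty 73069.70 = 78772.33
Landed cost = invoice 255908.88 + 78772.33 = 334681.21

Total landed cost: AUD 334681.21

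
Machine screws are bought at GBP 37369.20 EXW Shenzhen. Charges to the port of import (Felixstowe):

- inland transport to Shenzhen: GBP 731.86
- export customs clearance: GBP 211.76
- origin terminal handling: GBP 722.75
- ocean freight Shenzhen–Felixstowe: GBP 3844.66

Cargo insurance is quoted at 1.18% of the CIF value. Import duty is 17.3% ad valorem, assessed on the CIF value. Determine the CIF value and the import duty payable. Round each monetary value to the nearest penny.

CIF value: GBP 43392.26; import duty: GBP 7506.86

Let C be the CIF value. C = EXW price + pre-shipment costs + freight + 1.18% × C
C − 1.18% × C = 37369.20 + 731.86 + 211.76 + 722.75 + 3844.66
0.9882 × C = 42880.23
C = 42880.23 / 0.9882 = 43392.26
Insurance premium = 1.18% × 43392.26 = 512.03
Import duty = 43392.26 × 17.3% = 7506.86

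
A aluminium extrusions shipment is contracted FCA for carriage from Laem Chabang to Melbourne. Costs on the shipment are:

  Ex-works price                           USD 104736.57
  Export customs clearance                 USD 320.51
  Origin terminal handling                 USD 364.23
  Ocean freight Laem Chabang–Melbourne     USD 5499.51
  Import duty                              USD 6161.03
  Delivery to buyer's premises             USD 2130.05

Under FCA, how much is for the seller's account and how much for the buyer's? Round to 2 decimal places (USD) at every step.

FCA: the seller delivers export-cleared goods to the carrier; the buyer bears costs from that point.
Seller's account: goods 104736.57 + export clearance 320.51 = 105057.08
Buyer's account: origin terminal 364.23 + freight 5499.51 + duty 6161.03 + delivery 2130.05 = 14154.82

Seller: USD 105057.08; buyer: USD 14154.82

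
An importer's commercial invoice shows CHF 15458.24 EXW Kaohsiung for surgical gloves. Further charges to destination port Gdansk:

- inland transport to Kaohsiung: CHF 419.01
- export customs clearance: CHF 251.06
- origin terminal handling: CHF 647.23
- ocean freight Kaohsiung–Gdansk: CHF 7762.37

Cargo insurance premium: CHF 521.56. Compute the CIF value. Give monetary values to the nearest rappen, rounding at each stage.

CIF = EXW price + pre-shipment costs + freight + insurance
CIF = 15458.24 + 419.01 + 251.06 + 647.23 + 7762.37 + 521.56 = 25059.47

CIF value: CHF 25059.47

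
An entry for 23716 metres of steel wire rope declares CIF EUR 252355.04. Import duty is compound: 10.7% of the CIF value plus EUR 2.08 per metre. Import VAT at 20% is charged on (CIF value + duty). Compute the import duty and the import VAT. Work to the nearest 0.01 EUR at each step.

Import duty: EUR 76331.27; import VAT: EUR 65737.26

Ad valorem component: 252355.04 × 10.7% = 27001.99
Specific component: 23716 × 2.08 = 49329.28
Import duty = 27001.99 + 49329.28 = 76331.27
VAT base = CIF + duty = 252355.04 + 76331.27 = 328686.31
Import VAT = 328686.31 × 20% = 65737.26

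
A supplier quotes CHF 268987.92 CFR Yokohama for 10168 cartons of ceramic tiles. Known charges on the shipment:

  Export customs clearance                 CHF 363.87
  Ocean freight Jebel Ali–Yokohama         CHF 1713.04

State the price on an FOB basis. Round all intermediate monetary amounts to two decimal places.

Not relevant to the conversion: export clearance — on the seller under both CFR and FOB; already in the CFR price and stays in the FOB price.
From CFR to FOB, the seller no longer bears: freight.
FOB price = 268987.92 − 1713.04 = 267274.88

FOB price: CHF 267274.88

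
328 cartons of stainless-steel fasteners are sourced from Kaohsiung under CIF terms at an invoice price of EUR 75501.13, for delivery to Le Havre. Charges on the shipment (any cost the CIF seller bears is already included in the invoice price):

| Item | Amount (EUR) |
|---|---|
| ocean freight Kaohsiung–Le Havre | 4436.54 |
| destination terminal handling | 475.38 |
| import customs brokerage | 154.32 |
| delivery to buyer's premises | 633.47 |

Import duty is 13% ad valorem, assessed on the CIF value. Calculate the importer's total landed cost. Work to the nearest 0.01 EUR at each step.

CIF: the seller pays costs through ocean freight and marine insurance to the destination port.
Already in the invoice (seller's account under CIF): freight — exclude.
The CIF price already equals the CIF value: 75501.13
Import duty = 75501.13 × 13% = 9815.15
Buyer bears: destination terminal 475.38 + brokerage 154.32 + delivery 633.47 + duty 9815.15 = 11078.32
Landed cost = invoice 75501.13 + 11078.32 = 86579.45

Total landed cost: EUR 86579.45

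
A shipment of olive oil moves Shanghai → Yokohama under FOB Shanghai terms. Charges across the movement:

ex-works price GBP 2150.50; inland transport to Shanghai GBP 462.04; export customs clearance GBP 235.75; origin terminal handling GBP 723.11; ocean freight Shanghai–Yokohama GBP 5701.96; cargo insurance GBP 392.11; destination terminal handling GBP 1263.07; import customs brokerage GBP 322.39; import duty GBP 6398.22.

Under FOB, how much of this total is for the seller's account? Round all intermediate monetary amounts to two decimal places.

Seller's account: GBP 3571.40

FOB: the seller bears costs until goods are on board at the origin port; the buyer bears freight, insurance and all costs thereafter.
Seller's account: goods 2150.50 + inland to port 462.04 + export clearance 235.75 + origin terminal 723.11 = 3571.40
Buyer's account: freight 5701.96 + insurance 392.11 + destination terminal 1263.07 + brokerage 322.39 + duty 6398.22 = 14077.75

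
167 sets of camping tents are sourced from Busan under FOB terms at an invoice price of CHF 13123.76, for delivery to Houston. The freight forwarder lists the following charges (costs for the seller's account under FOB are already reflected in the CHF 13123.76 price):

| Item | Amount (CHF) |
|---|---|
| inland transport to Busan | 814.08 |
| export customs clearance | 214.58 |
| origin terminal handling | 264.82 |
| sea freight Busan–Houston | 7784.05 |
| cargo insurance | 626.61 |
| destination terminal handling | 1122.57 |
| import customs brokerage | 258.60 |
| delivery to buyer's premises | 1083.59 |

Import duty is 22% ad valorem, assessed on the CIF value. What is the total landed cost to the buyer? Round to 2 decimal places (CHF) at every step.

Total landed cost: CHF 28736.75

FOB: the seller bears costs until goods are on board at the origin port; the buyer bears freight, insurance and all costs thereafter.
Already in the invoice (seller's account under FOB): inland to port, export clearance, origin terminal — exclude.
CIF value = FOB price + freight + insurance = 13123.76 + 7784.05 + 626.61 = 21534.42
Import duty = 21534.42 × 22% = 4737.57
Buyer bears: freight 7784.05 + insurance 626.61 + destination terminal 1122.57 + brokerage 258.60 + delivery 1083.59 + duty 4737.57 = 15612.99
Landed cost = invoice 13123.76 + 15612.99 = 28736.75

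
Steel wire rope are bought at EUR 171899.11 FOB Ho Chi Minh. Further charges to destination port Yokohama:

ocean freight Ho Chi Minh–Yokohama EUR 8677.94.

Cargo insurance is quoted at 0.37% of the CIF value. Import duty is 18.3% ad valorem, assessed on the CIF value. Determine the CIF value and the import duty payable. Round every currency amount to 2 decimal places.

CIF value: EUR 181247.67; import duty: EUR 33168.32

Let C be the CIF value. C = FOB price + freight + 0.37% × C
C − 0.37% × C = 171899.11 + 8677.94
0.9963 × C = 180577.05
C = 180577.05 / 0.9963 = 181247.67
Insurance premium = 0.37% × 181247.67 = 670.62
Import duty = 181247.67 × 18.3% = 33168.32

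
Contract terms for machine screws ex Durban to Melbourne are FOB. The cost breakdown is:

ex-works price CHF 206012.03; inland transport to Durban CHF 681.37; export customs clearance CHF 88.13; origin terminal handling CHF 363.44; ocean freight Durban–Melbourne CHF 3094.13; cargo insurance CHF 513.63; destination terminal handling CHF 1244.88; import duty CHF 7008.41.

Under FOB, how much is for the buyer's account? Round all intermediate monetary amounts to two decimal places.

FOB: the seller bears costs until goods are on board at the origin port; the buyer bears freight, insurance and all costs thereafter.
Seller's account: goods 206012.03 + inland to port 681.37 + export clearance 88.13 + origin terminal 363.44 = 207144.97
Buyer's account: freight 3094.13 + insurance 513.63 + destination terminal 1244.88 + duty 7008.41 = 11861.05

Buyer's account: CHF 11861.05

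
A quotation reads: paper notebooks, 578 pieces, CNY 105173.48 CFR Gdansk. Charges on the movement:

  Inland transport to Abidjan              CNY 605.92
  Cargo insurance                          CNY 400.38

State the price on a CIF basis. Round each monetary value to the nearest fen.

Not relevant to the conversion: inland to port — on the seller under both CFR and CIF; already in the CFR price and stays in the CIF price.
From CFR to CIF, the seller additionally bears: insurance.
CIF price = 105173.48 + 400.38 = 105573.86

CIF price: CNY 105573.86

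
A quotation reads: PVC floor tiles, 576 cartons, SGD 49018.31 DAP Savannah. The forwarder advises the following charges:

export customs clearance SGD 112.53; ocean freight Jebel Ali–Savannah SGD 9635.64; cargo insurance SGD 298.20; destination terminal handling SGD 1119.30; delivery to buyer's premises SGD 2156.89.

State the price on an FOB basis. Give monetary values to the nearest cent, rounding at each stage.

Not relevant to the conversion: export clearance — on the seller under both DAP and FOB; already in the DAP price and stays in the FOB price.
From DAP to FOB, the seller no longer bears: freight, insurance, destination terminal, delivery.
FOB price = 49018.31 − 9635.64 − 298.20 − 1119.30 − 2156.89 = 35808.28

FOB price: SGD 35808.28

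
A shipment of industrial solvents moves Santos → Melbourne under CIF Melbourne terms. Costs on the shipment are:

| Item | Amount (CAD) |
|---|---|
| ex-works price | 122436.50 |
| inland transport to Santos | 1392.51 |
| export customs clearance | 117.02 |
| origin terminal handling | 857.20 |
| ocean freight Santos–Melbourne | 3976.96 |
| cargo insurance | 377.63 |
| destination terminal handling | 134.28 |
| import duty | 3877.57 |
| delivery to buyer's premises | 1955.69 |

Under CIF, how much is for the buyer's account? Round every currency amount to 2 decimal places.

Buyer's account: CAD 5967.54

CIF: the seller pays costs through ocean freight and marine insurance to the destination port.
Seller's account: goods 122436.50 + inland to port 1392.51 + export clearance 117.02 + origin terminal 857.20 + freight 3976.96 + insurance 377.63 = 129157.82
Buyer's account: destination terminal 134.28 + duty 3877.57 + delivery 1955.69 = 5967.54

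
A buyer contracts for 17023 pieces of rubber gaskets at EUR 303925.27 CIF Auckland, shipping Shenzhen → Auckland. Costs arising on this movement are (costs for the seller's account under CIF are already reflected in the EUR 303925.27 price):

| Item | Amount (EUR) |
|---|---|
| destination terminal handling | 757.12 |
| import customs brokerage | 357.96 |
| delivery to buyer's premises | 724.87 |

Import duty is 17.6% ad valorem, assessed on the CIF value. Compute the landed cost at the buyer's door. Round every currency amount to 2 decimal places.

Total landed cost: EUR 359256.07

CIF: the seller pays costs through ocean freight and marine insurance to the destination port.
The CIF price already equals the CIF value: 303925.27
Import duty = 303925.27 × 17.6% = 53490.85
Buyer bears: destination terminal 757.12 + brokerage 357.96 + delivery 724.87 + duty 53490.85 = 55330.80
Landed cost = invoice 303925.27 + 55330.80 = 359256.07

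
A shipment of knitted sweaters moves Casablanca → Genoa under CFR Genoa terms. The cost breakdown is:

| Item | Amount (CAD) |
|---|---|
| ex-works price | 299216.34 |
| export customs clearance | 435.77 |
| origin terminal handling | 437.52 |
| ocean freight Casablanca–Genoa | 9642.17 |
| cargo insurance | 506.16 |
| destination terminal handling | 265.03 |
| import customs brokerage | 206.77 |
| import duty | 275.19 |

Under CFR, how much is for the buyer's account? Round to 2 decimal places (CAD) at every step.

Buyer's account: CAD 1253.15

CFR: the seller pays costs through ocean freight to the destination port, but not insurance.
Seller's account: goods 299216.34 + export clearance 435.77 + origin terminal 437.52 + freight 9642.17 = 309731.80
Buyer's account: insurance 506.16 + destination terminal 265.03 + brokerage 206.77 + duty 275.19 = 1253.15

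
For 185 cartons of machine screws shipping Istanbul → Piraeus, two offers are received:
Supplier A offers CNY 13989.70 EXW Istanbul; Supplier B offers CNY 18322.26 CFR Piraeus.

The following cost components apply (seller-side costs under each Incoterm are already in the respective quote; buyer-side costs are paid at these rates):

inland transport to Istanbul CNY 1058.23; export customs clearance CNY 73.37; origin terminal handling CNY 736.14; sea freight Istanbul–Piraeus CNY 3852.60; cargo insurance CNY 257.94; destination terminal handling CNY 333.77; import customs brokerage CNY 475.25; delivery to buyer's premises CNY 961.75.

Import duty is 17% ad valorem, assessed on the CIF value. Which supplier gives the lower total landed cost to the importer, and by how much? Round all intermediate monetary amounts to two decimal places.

Supplier A (EXW):
CIF value = EXW price + inland to port + export clearance + origin terminal + freight + insurance = 13989.70 + 1058.23 + 73.37 + 736.14 + 3852.60 + 257.94 = 19967.98
Import duty = 19967.98 × 17% = 3394.56
Buyer bears (A): 1058.23 + 73.37 + 736.14 + 3852.60 + 257.94 + 333.77 + 475.25 + 961.75 = 7749.05
Landed cost (A) = invoice 13989.70 + 7749.05 + duty 3394.56 = 25133.31
Supplier B (CFR):
CIF value = CFR price + insurance = 18322.26 + 257.94 = 18580.20
Import duty = 18580.20 × 17% = 3158.63
Buyer bears (B): 257.94 + 333.77 + 475.25 + 961.75 = 2028.71
Landed cost (B) = invoice 18322.26 + 2028.71 + duty 3158.63 = 23509.60
Difference = |25133.31 − 23509.60| = 1623.71

Supplier B is cheaper by CNY 1623.71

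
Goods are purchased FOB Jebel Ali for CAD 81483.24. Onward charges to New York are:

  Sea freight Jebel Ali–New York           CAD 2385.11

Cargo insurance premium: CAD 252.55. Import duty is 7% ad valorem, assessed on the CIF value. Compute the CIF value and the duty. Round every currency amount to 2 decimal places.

CIF value: CAD 84120.90; import duty: CAD 5888.46

CIF = FOB price + freight + insurance
CIF = 81483.24 + 2385.11 + 252.55 = 84120.90
Import duty = 84120.90 × 7% = 5888.46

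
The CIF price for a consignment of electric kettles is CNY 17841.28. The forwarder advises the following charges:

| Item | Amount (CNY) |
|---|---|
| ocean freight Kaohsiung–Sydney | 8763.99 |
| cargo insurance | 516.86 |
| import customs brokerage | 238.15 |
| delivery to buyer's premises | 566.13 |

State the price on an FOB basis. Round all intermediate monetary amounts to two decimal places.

Not relevant to the conversion: brokerage, delivery — on the buyer under both terms; not part of either seller's price.
From CIF to FOB, the seller no longer bears: freight, insurance.
FOB price = 17841.28 − 8763.99 − 516.86 = 8560.43

FOB price: CNY 8560.43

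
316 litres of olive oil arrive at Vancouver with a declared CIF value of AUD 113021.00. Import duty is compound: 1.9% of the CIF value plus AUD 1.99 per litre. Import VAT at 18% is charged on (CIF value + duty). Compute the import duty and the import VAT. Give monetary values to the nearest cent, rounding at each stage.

Import duty: AUD 2776.24; import VAT: AUD 20843.50

Ad valorem component: 113021.00 × 1.9% = 2147.40
Specific component: 316 × 1.99 = 628.84
Import duty = 2147.40 + 628.84 = 2776.24
VAT base = CIF + duty = 113021.00 + 2776.24 = 115797.24
Import VAT = 115797.24 × 18% = 20843.50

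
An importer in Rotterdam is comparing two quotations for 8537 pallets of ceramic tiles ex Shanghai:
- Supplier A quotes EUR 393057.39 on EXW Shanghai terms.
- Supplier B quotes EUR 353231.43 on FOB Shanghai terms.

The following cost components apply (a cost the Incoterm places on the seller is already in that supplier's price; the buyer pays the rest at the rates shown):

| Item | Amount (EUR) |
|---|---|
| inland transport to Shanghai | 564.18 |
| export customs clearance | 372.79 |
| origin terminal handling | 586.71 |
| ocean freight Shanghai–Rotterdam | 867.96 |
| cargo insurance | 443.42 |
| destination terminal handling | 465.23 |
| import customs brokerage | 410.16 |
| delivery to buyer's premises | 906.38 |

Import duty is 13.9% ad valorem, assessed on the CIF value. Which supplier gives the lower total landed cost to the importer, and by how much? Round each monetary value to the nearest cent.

Supplier A (EXW):
CIF value = EXW price + inland to port + export clearance + origin terminal + freight + insurance = 393057.39 + 564.18 + 372.79 + 586.71 + 867.96 + 443.42 = 395892.45
Import duty = 395892.45 × 13.9% = 55029.05
Buyer bears (A): 564.18 + 372.79 + 586.71 + 867.96 + 443.42 + 465.23 + 410.16 + 906.38 = 4616.83
Landed cost (A) = invoice 393057.39 + 4616.83 + duty 55029.05 = 452703.27
Supplier B (FOB):
CIF value = FOB price + freight + insurance = 353231.43 + 867.96 + 443.42 = 354542.81
Import duty = 354542.81 × 13.9% = 49281.45
Buyer bears (B): 867.96 + 443.42 + 465.23 + 410.16 + 906.38 = 3093.15
Landed cost (B) = invoice 353231.43 + 3093.15 + duty 49281.45 = 405606.03
Difference = |452703.27 − 405606.03| = 47097.24

Supplier B is cheaper by EUR 47097.24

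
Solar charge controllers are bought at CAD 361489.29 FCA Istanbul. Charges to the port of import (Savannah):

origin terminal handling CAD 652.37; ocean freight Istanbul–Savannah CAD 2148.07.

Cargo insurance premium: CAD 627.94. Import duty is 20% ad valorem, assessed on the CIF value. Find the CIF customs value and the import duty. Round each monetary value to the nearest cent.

CIF = FCA price + pre-shipment costs + freight + insurance
CIF = 361489.29 + 652.37 + 2148.07 + 627.94 = 364917.67
Import duty = 364917.67 × 20% = 72983.53

CIF value: CAD 364917.67; import duty: CAD 72983.53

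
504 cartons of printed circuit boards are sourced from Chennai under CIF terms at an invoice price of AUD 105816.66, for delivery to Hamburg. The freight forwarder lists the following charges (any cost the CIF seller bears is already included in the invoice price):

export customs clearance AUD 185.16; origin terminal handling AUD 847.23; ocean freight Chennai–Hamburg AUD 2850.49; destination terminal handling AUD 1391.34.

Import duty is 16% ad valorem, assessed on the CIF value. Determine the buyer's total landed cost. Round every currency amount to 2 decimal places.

Total landed cost: AUD 124138.67

CIF: the seller pays costs through ocean freight and marine insurance to the destination port.
Already in the invoice (seller's account under CIF): export clearance, origin terminal, freight — exclude.
The CIF price already equals the CIF value: 105816.66
Import duty = 105816.66 × 16% = 16930.67
Buyer bears: destination terminal 1391.34 + duty 16930.67 = 18322.01
Landed cost = invoice 105816.66 + 18322.01 = 124138.67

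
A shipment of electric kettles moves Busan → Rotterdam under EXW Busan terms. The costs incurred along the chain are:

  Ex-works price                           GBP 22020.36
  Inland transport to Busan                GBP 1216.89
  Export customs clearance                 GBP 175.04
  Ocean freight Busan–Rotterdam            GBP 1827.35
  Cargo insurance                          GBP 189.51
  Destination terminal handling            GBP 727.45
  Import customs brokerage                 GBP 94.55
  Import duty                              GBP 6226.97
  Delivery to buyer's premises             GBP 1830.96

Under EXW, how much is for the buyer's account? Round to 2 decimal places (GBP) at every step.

Buyer's account: GBP 12288.72

EXW: the seller makes goods available at their premises; the buyer bears all onward costs.
Seller's account: goods 22020.36 = 22020.36
Buyer's account: inland to port 1216.89 + export clearance 175.04 + freight 1827.35 + insurance 189.51 + destination terminal 727.45 + brokerage 94.55 + duty 6226.97 + delivery 1830.96 = 12288.72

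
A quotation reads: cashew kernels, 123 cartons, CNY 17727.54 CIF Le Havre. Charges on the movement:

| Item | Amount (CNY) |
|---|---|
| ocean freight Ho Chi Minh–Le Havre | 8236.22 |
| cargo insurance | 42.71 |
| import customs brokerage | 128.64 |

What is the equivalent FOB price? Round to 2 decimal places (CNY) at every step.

FOB price: CNY 9448.61

Not relevant to the conversion: brokerage — on the buyer under both terms; not part of either seller's price.
From CIF to FOB, the seller no longer bears: freight, insurance.
FOB price = 17727.54 − 8236.22 − 42.71 = 9448.61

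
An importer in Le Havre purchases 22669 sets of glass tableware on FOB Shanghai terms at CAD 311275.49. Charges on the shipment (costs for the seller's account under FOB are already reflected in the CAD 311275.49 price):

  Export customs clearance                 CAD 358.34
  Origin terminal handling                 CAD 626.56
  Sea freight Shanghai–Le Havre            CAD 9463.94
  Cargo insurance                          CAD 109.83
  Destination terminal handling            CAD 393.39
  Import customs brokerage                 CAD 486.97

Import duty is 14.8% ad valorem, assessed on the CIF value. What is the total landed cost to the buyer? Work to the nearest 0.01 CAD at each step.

FOB: the seller bears costs until goods are on board at the origin port; the buyer bears freight, insurance and all costs thereafter.
Already in the invoice (seller's account under FOB): export clearance, origin terminal — exclude.
CIF value = FOB price + freight + insurance = 311275.49 + 9463.94 + 109.83 = 320849.26
Import duty = 320849.26 × 14.8% = 47485.69
Buyer bears: freight 9463.94 + insurance 109.83 + destination terminal 393.39 + brokerage 486.97 + duty 47485.69 = 57939.82
Landed cost = invoice 311275.49 + 57939.82 = 369215.31

Total landed cost: CAD 369215.31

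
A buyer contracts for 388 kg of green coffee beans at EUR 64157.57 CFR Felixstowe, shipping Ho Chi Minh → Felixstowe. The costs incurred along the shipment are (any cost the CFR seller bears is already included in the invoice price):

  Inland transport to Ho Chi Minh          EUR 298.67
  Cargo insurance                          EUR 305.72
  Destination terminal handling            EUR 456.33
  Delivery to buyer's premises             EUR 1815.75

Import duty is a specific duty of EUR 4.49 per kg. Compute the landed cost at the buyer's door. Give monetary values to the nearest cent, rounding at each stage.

Total landed cost: EUR 68477.49

CFR: the seller pays costs through ocean freight to the destination port, but not insurance.
Already in the invoice (seller's account under CFR): inland to port — exclude.
CIF value = CFR price + insurance = 64157.57 + 305.72 = 64463.29
Import duty = 388 × 4.49 = 1742.12
Buyer bears: insurance 305.72 + destination terminal 456.33 + delivery 1815.75 + duty 1742.12 = 4319.92
Landed cost = invoice 64157.57 + 4319.92 = 68477.49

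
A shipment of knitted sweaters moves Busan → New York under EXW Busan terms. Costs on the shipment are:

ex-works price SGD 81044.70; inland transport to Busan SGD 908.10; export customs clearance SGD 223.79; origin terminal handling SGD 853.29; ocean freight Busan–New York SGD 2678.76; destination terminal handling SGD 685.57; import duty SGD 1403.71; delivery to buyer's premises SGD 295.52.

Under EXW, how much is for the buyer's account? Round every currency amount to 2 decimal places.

EXW: the seller makes goods available at their premises; the buyer bears all onward costs.
Seller's account: goods 81044.70 = 81044.70
Buyer's account: inland to port 908.10 + export clearance 223.79 + origin terminal 853.29 + freight 2678.76 + destination terminal 685.57 + duty 1403.71 + delivery 295.52 = 7048.74

Buyer's account: SGD 7048.74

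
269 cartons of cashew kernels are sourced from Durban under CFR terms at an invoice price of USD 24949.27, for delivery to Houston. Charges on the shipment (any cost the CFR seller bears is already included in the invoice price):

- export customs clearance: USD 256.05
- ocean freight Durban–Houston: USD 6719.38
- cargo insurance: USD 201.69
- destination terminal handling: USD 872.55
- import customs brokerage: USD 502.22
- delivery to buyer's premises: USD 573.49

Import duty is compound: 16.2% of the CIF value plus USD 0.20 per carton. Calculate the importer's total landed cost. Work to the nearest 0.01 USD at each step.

CFR: the seller pays costs through ocean freight to the destination port, but not insurance.
Already in the invoice (seller's account under CFR): export clearance, freight — exclude.
CIF value = CFR price + insurance = 24949.27 + 201.69 = 25150.96
Ad valorem component: 25150.96 × 16.2% = 4074.46
Specific component: 269 × 0.20 = 53.80
Import duty = 4074.46 + 53.80 = 4128.26
Buyer bears: insurance 201.69 + destination terminal 872.55 + brokerage 502.22 + delivery 573.49 + duty 4128.26 = 6278.21
Landed cost = invoice 24949.27 + 6278.21 = 31227.48

Total landed cost: USD 31227.48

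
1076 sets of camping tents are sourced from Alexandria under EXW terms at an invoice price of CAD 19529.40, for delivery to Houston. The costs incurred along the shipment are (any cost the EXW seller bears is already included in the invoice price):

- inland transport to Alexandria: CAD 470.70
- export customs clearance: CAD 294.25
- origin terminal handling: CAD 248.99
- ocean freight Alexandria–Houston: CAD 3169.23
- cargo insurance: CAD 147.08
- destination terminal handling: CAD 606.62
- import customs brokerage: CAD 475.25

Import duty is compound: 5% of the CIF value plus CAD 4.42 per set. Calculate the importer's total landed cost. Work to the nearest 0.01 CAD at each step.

Total landed cost: CAD 30890.42

EXW: the seller makes goods available at their premises; the buyer bears all onward costs.
CIF value = EXW price + inland to port + export clearance + origin terminal + freight + insurance = 19529.40 + 470.70 + 294.25 + 248.99 + 3169.23 + 147.08 = 23859.65
Ad valorem component: 23859.65 × 5% = 1192.98
Specific component: 1076 × 4.42 = 4755.92
Import duty = 1192.98 + 4755.92 = 5948.90
Buyer bears: inland to port 470.70 + export clearance 294.25 + origin terminal 248.99 + freight 3169.23 + insurance 147.08 + destination terminal 606.62 + brokerage 475.25 + duty 5948.90 = 11361.02
Landed cost = invoice 19529.40 + 11361.02 = 30890.42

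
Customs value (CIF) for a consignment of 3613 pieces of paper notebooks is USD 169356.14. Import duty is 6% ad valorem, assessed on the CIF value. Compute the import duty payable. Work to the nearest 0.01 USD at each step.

Import duty: USD 10161.37

Import duty = 169356.14 × 6% = 10161.37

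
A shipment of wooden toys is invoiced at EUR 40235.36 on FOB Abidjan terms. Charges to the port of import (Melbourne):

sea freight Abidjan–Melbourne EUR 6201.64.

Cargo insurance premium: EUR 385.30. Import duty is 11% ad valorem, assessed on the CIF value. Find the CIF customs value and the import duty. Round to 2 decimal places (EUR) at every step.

CIF = FOB price + freight + insurance
CIF = 40235.36 + 6201.64 + 385.30 = 46822.30
Import duty = 46822.30 × 11% = 5150.45

CIF value: EUR 46822.30; import duty: EUR 5150.45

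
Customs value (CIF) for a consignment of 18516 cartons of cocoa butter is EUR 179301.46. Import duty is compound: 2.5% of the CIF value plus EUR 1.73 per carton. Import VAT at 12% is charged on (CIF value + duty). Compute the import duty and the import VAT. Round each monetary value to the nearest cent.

Import duty: EUR 36515.22; import VAT: EUR 25898.00

Ad valorem component: 179301.46 × 2.5% = 4482.54
Specific component: 18516 × 1.73 = 32032.68
Import duty = 4482.54 + 32032.68 = 36515.22
VAT base = CIF + duty = 179301.46 + 36515.22 = 215816.68
Import VAT = 215816.68 × 12% = 25898.00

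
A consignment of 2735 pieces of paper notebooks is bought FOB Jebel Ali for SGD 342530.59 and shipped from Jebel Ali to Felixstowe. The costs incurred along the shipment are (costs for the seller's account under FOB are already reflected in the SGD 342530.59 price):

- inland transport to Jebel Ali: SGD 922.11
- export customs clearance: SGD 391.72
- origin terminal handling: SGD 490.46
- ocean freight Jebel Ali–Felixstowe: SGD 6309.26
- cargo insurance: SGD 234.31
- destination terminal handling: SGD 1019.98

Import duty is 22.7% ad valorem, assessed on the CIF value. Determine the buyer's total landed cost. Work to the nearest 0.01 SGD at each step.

FOB: the seller bears costs until goods are on board at the origin port; the buyer bears freight, insurance and all costs thereafter.
Already in the invoice (seller's account under FOB): inland to port, export clearance, origin terminal — exclude.
CIF value = FOB price + freight + insurance = 342530.59 + 6309.26 + 234.31 = 349074.16
Import duty = 349074.16 × 22.7% = 79239.83
Buyer bears: freight 6309.26 + insurance 234.31 + destination terminal 1019.98 + duty 79239.83 = 86803.38
Landed cost = invoice 342530.59 + 86803.38 = 429333.97

Total landed cost: SGD 429333.97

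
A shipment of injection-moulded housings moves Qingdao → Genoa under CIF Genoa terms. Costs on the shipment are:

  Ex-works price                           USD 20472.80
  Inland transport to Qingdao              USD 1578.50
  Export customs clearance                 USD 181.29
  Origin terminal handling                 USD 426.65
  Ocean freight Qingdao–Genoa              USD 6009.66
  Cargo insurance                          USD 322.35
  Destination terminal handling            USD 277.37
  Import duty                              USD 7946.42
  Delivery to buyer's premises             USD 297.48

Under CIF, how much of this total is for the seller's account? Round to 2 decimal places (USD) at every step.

Seller's account: USD 28991.25

CIF: the seller pays costs through ocean freight and marine insurance to the destination port.
Seller's account: goods 20472.80 + inland to port 1578.50 + export clearance 181.29 + origin terminal 426.65 + freight 6009.66 + insurance 322.35 = 28991.25
Buyer's account: destination terminal 277.37 + duty 7946.42 + delivery 297.48 = 8521.27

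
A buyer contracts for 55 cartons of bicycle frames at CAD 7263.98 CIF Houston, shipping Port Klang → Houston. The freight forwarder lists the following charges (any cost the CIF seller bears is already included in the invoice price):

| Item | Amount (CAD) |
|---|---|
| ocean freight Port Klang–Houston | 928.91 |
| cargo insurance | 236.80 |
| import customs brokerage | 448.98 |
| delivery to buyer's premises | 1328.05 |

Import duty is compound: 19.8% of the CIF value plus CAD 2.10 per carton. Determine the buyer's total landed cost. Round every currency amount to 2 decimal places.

Total landed cost: CAD 10594.78

CIF: the seller pays costs through ocean freight and marine insurance to the destination port.
Already in the invoice (seller's account under CIF): freight, insurance — exclude.
The CIF price already equals the CIF value: 7263.98
Ad valorem component: 7263.98 × 19.8% = 1438.27
Specific component: 55 × 2.10 = 115.50
Import duty = 1438.27 + 115.50 = 1553.77
Buyer bears: brokerage 448.98 + delivery 1328.05 + duty 1553.77 = 3330.80
Landed cost = invoice 7263.98 + 3330.80 = 10594.78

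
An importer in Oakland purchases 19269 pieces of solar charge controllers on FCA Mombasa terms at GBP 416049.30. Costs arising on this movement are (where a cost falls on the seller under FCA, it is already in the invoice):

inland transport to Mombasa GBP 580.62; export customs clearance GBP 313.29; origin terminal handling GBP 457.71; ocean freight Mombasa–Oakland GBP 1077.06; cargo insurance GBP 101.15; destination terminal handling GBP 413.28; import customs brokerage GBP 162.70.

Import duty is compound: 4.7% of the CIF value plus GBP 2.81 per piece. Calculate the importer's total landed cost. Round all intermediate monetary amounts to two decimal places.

FCA: the seller delivers export-cleared goods to the carrier; the buyer bears costs from that point.
Already in the invoice (seller's account under FCA): inland to port, export clearance — exclude.
CIF value = FCA price + origin terminal + freight + insurance = 416049.30 + 457.71 + 1077.06 + 101.15 = 417685.22
Ad valorem component: 417685.22 × 4.7% = 19631.21
Specific component: 19269 × 2.81 = 54145.89
Import duty = 19631.21 + 54145.89 = 73777.10
Buyer bears: origin terminal 457.71 + freight 1077.06 + insurance 101.15 + destination terminal 413.28 + brokerage 162.70 + duty 73777.10 = 75989.00
Landed cost = invoice 416049.30 + 75989.00 = 492038.30

Total landed cost: GBP 492038.30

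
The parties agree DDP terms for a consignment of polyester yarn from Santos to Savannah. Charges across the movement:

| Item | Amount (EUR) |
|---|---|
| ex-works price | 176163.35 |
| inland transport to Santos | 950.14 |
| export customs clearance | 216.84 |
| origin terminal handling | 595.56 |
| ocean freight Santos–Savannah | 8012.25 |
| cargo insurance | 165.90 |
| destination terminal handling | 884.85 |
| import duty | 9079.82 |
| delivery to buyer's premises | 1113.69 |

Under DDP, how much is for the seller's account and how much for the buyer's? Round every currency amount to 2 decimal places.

DDP: the seller bears all costs including import duty.
Seller's account: goods 176163.35 + inland to port 950.14 + export clearance 216.84 + origin terminal 595.56 + freight 8012.25 + insurance 165.90 + destination terminal 884.85 + duty 9079.82 + delivery 1113.69 = 197182.40
Buyer's account: 0.00

Seller: EUR 197182.40; buyer: EUR 0.00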